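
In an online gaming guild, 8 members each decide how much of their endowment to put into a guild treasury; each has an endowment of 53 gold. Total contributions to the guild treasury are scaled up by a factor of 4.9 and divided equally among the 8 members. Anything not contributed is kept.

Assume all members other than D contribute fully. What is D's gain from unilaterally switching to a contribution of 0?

20.54 gold

Switching from a contribution of 53 to 0 lets D keep an extra 53 gold, but lowers the guild treasury by 53, which costs D their own share of that drop: 4.9/8 × 53 = 32.46.
Net gain = 53 − 32.46 = 20.54. The private return per contributed unit (0.6125) is below 1, so free-riding is indeed the best response regardless of what the others do.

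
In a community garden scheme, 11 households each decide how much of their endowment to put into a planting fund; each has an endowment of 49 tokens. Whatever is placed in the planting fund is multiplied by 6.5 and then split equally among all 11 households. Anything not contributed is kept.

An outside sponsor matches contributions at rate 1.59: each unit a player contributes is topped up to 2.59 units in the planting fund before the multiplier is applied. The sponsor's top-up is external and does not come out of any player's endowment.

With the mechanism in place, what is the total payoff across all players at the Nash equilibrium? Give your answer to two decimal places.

9074.07 tokens

Under the mechanism each unit contributed yields 6.5 × 2.59 / 11 = 1.5305 back to its contributor per unit of net cost, which exceeds 1, making full contribution the dominant choice for everyone.
So the Nash equilibrium is full contribution by all 11; the group earns 6.5 × 2.59 × 539 = 9074.07.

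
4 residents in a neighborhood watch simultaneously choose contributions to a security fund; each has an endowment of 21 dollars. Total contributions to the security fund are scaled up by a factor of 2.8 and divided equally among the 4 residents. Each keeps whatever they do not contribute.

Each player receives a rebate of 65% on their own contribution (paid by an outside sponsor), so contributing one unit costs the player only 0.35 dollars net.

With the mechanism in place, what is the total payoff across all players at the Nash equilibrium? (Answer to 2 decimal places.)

The effective private return per unit is now (2.8/4) / 0.35 = 2.0000 > 1, so every player's dominant strategy flips to full contribution.
So the Nash equilibrium is full contribution by all 4; the group earns 4 × (21 × 0.65 + 2.8 × 21) = 289.80.

289.80 dollars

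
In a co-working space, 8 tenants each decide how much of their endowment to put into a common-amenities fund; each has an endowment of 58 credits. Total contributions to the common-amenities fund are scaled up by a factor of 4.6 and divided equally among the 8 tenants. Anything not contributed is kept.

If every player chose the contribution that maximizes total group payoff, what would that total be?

Each contributed unit returns 4.600 to the group as a whole (0.5750 to each of 8 players), which exceeds 1, so the social optimum is full contribution: group total = 4.600 × 464 = 2134.40.

2134.40 credits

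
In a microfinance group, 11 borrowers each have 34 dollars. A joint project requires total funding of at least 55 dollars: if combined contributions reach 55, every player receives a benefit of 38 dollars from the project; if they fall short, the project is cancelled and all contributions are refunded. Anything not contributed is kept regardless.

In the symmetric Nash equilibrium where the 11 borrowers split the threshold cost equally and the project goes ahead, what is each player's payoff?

Equal share of the threshold: 55/11 = 5.
At this profile no one gains by cutting their contribution: any cut drops the total below 55, the project is cancelled, contributions are refunded, and the deviator ends with 34, which is less than 34 − 5 + 38 = 67. Contributing more than 5 just wastes the excess. So contributing exactly 5 is a best response.
Each player's payoff: 34 − 5 + 38 = 67.

67 dollars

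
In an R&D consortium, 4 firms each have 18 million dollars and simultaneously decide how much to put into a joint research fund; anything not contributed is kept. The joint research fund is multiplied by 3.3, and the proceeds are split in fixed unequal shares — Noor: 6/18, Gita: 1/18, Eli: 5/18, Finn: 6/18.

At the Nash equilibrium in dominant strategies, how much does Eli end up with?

For player j, contributing a unit is worthwhile iff 3.3 × (j's share) ≥ 1, i.e. iff j's share is at least 0.3030.
Noor and Finn are above the threshold, contributing 18 each; the remaining 2 contribute 0. Total contributed: 36.
Eli keeps 18 and receives 3.3 × 36 × 5/18 = 33.00 from the joint research fund, for a payoff of 51.00.

51.00 million dollars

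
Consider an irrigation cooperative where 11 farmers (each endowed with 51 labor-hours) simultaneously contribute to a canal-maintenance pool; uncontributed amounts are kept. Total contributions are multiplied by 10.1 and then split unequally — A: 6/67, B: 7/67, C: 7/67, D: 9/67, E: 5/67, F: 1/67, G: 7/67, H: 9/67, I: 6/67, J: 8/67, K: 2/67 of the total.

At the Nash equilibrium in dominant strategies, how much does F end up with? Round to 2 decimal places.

Each unit j contributes comes back to j as 10.1 × (j's share), so j prefers to contribute only if that share exceeds 1/10.1 = 0.0990; otherwise keeping the unit dominates.
The shares above 0.0990 belong to B, C, D, G, H and J, contributing 51 each; the remaining 5 contribute 0. Total contributed: 306.
F keeps 51 and receives 10.1 × 306 × 1/67 = 46.13 from the canal-maintenance pool, for a payoff of 97.13.

97.13 labor-hours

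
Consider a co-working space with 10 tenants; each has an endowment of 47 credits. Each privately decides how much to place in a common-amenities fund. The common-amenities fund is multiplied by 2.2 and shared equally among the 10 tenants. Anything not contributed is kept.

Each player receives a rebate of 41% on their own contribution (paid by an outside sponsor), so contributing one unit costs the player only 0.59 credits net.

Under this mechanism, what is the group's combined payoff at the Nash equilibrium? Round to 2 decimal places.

Even with the mechanism, each unit contributed returns only (2.2/10) / 0.59 = 0.3729 per unit of net cost, so contributing nothing is still dominant.
Everyone keeps their endowment and the group total is 10 × 47 = 470.

470.00 credits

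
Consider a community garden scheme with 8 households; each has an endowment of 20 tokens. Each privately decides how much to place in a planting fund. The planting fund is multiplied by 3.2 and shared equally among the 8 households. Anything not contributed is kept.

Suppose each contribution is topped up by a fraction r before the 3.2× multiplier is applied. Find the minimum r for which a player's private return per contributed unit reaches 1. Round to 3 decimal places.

With matching at rate r, one contributed unit becomes (1 + r) in the planting fund and returns 3.2 × (1 + r) / 8 to the contributor.
Setting this equal to 1: 1 + r = 8/3.2 = 2.5000.
So the minimum matching rate is r = 2.5000 − 1 = 1.500.

1.500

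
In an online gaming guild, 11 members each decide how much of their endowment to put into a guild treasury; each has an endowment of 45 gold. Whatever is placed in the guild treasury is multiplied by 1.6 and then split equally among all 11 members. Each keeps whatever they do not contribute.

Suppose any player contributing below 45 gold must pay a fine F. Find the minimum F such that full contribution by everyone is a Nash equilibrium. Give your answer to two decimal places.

38.45 gold

Given the others contribute fully, the best deviation is to contribute 0 (any partial contribution still incurs the fine and gives up units whose private return 0.1455 is below 1).
Deviating from 45 to 0 saves 45 gold but forfeits the deviator's share of the drop in the guild treasury: 1.6/11 × 45 = 6.55.
So the deviation gain is 45 − 6.55 = 38.45, and the fine must be at least 38.45 gold to wipe it out.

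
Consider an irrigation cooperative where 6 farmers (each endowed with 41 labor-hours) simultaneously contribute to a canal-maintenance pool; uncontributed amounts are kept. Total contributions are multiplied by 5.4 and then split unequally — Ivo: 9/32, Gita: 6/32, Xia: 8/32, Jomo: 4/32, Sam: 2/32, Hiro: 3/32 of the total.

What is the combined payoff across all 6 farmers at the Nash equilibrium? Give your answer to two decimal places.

787.20 labor-hours

For player j, contributing a unit is worthwhile iff 5.4 × (j's share) ≥ 1, i.e. iff j's share is at least 0.1852.
The shares above 0.1852 belong to Ivo, Gita and Xia, contributing 41 each; the remaining 3 contribute 0. Total contributed: 123.
The canal-maintenance pool pays out 5.4 × 123 = 664.20 in total (split across the unequal shares, but the aggregate is all that matters for the group sum).
The 3 free-riders keep 41 each, adding 123. Group total = 123 + 664.20 = 787.20.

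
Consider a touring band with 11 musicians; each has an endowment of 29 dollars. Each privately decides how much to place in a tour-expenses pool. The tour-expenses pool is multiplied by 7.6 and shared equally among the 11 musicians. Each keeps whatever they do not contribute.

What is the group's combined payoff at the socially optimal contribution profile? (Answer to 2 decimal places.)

Each contributed unit returns 7.600 to the group as a whole (0.6909 to each of 11 players), which exceeds 1, so the social optimum is full contribution: group total = 7.600 × 319 = 2424.40.

2424.40 dollars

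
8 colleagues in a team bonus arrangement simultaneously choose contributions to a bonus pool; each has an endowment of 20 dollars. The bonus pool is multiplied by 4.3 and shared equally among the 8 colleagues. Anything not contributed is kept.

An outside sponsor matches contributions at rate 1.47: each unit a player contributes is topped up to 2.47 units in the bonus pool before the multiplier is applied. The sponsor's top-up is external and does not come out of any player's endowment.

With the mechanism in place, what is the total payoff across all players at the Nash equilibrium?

Under the mechanism each unit contributed yields 4.3 × 2.47 / 8 = 1.3276 back to its contributor per unit of net cost, which exceeds 1, making full contribution the dominant choice for everyone.
So the Nash equilibrium is full contribution by all 8; the group earns 4.3 × 2.47 × 160 = 1699.36.

1699.36 dollars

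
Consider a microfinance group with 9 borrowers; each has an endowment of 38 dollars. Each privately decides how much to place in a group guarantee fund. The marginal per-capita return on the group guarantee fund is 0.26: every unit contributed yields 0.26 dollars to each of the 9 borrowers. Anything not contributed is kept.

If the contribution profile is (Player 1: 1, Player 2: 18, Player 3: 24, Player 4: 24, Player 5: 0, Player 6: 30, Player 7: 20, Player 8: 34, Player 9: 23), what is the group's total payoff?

Total contributed: 1 + 18 + 24 + 24 + 0 + 30 + 20 + 34 + 23 = 174; total kept: 9 × 38 − 174 = 168.
The group guarantee fund pays out 0.26 × 9 × 174 = 407.16 in aggregate.
Group total = 168 + 407.16 = 575.16.

575.16 dollars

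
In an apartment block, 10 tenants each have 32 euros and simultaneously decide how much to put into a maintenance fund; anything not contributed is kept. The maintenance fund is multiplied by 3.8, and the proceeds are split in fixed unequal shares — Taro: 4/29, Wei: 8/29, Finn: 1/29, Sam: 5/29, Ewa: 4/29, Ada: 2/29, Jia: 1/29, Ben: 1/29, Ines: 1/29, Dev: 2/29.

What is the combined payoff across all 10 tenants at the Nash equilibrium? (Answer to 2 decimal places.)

409.60 euros

Each unit j contributes comes back to j as 3.8 × (j's share), so j prefers to contribute only if that share exceeds 1/3.8 = 0.2632; otherwise keeping the unit dominates.
Wei alone (share 8/29) is above the threshold, contributing 32; the remaining 9 contribute 0. Total contributed: 32.
The maintenance fund pays out 3.8 × 32 = 121.60 in total (split across the unequal shares, but the aggregate is all that matters for the group sum).
The 9 free-riders keep 32 each, adding 288. Group total = 288 + 121.60 = 409.60.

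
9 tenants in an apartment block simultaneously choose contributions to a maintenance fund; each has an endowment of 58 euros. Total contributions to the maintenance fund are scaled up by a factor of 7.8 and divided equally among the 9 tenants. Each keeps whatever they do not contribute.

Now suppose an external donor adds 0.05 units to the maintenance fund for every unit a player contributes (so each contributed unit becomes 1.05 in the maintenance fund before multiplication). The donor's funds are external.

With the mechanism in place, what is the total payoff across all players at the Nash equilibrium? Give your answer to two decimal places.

Even with the mechanism, each unit contributed returns only 7.8 × 1.05 / 9 = 0.9100 per unit of net cost, so contributing nothing is still dominant.
Everyone keeps their endowment and the group total is 9 × 58 = 522.

522.00 euros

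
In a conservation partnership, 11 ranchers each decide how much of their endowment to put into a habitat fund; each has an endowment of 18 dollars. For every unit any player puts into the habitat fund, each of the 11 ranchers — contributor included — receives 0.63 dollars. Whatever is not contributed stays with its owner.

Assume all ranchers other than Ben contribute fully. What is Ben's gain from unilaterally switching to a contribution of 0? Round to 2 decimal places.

6.66 dollars

Switching from a contribution of 18 to 0 lets Ben keep an extra 18 dollars, but lowers the habitat fund by 18, which costs Ben their own share of that drop: 0.63 × 18 = 11.34.
Net gain = 18 − 11.34 = 6.66. The private return per contributed unit (0.63) is below 1, so free-riding is indeed the best response regardless of what the others do.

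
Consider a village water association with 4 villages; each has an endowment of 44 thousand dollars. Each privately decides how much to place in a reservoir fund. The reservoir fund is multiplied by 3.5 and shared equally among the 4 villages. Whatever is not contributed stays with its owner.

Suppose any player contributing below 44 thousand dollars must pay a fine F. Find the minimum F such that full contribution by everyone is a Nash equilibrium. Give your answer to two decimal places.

Given the others contribute fully, the best deviation is to contribute 0 (any partial contribution still incurs the fine and gives up units whose private return 0.8750 is below 1).
Deviating from 44 to 0 saves 44 thousand dollars but forfeits the deviator's share of the drop in the reservoir fund: 3.5/4 × 44 = 38.50.
So the deviation gain is 44 − 38.50 = 5.50, and the fine must be at least 5.50 thousand dollars to wipe it out.

5.50 thousand dollars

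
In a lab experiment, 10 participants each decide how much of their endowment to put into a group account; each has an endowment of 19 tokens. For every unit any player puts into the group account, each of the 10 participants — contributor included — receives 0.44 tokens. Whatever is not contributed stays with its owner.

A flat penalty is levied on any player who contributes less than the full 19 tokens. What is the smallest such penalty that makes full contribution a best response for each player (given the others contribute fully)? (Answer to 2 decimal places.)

Given the others contribute fully, the best deviation is to contribute 0 (any partial contribution still incurs the fine and gives up units whose private return 0.44 is below 1).
Deviating from 19 to 0 saves 19 tokens but forfeits the deviator's share of the drop in the group account: 0.44 × 19 = 8.36.
So the deviation gain is 19 − 8.36 = 10.64, and the fine must be at least 10.64 tokens to wipe it out.

10.64 tokens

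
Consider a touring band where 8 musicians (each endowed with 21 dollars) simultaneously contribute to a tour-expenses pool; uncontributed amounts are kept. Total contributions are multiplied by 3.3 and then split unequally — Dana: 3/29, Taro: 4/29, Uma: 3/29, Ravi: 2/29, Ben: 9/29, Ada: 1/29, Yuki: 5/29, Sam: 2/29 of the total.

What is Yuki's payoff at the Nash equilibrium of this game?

32.95 dollars

Player j's private return per contributed unit is 3.3 × (j's share). Contributing is weakly dominant for j when that share is at least 1/3.3 = 0.3030, and contributing 0 is dominant otherwise.
Only Ben (9/29) clears that bar, contributing 21; the remaining 7 contribute 0. Total contributed: 21.
Yuki keeps 21 and receives 3.3 × 21 × 5/29 = 11.95 from the tour-expenses pool, for a payoff of 32.95.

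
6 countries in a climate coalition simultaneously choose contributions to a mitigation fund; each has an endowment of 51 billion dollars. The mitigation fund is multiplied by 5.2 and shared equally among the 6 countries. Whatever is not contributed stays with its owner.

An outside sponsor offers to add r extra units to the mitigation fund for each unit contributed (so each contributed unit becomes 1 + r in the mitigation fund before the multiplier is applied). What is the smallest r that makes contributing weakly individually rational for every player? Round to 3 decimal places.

With matching at rate r, one contributed unit becomes (1 + r) in the mitigation fund and returns 5.2 × (1 + r) / 6 to the contributor.
Setting this equal to 1: 1 + r = 6/5.2 = 1.1538.
So the minimum matching rate is r = 1.1538 − 1 = 0.154.

0.154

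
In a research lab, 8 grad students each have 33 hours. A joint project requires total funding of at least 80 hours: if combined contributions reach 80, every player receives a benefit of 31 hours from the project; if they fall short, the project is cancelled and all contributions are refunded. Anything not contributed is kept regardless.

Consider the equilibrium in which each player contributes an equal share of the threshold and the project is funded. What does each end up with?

Equal share of the threshold: 80/8 = 10.
At this profile no one gains by cutting their contribution: any cut drops the total below 80, the project is cancelled, contributions are refunded, and the deviator ends with 33, which is less than 33 − 10 + 31 = 54. Contributing more than 10 just wastes the excess. So contributing exactly 10 is a best response.
Each player's payoff: 33 − 10 + 31 = 54.

54 hours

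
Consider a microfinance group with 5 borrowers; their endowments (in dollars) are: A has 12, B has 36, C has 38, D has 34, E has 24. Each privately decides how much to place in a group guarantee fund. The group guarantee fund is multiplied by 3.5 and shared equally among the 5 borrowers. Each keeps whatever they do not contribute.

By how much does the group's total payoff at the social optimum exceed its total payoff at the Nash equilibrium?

360.00 dollars

The private return per contributed unit is 3.5/5 = 0.7000 < 1 for every player regardless of endowment, so the Nash equilibrium is zero contribution and the group total is Σ E_j = 12 + 36 + 38 + 34 + 24 = 144.
Each contributed unit returns 3.500 to the group, so the social optimum is full contribution by everyone: group total = 3.500 × 144 = 504.00.
Efficiency loss = (3.500 − 1) × 144 = 360.00.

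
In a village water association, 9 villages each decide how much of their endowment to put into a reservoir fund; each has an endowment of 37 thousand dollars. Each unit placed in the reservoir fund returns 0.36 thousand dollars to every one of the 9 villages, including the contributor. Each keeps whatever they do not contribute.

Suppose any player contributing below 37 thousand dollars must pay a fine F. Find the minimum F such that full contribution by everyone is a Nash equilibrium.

23.68 thousand dollars

Given the others contribute fully, the best deviation is to contribute 0 (any partial contribution still incurs the fine and gives up units whose private return 0.36 is below 1).
Deviating from 37 to 0 saves 37 thousand dollars but forfeits the deviator's share of the drop in the reservoir fund: 0.36 × 37 = 13.32.
So the deviation gain is 37 − 13.32 = 23.68, and the fine must be at least 23.68 thousand dollars to wipe it out.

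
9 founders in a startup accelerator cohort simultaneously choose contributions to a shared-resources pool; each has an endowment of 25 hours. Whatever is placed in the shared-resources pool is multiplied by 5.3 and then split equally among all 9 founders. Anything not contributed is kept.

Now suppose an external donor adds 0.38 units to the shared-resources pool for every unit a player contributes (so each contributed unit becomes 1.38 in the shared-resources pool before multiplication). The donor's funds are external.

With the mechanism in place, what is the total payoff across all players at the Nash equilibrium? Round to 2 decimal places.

225.00 hours

The effective private return is 5.3 × 1.38 / 9 = 0.8127, which is still under 1, so the mechanism doesn't change anyone's dominant strategy: zero contribution.
At the Nash equilibrium no one contributes; group total payoff = 9 × 25 = 225.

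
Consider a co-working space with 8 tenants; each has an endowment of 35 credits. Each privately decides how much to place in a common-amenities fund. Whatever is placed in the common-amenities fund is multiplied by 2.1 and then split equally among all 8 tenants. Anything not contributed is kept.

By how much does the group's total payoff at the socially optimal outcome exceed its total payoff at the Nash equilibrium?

Each contributed unit returns 2.1/8 = 0.2625 to its contributor — below 1 — so contributing 0 is dominant for every player. At the Nash equilibrium everyone keeps their 35, and the group total is 8 × 35 = 280.
Each contributed unit returns 2.100 to the group as a whole (0.2625 to each of 8 players), which exceeds 1, so the social optimum is full contribution: group total = 2.100 × 280 = 588.00.
Efficiency loss = 588.00 − 280 = 308.00.

308.00 credits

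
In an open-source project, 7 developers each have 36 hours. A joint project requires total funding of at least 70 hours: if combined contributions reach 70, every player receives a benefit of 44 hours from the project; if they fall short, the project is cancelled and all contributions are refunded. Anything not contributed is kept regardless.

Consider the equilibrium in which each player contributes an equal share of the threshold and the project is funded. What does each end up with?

Equal share of the threshold: 70/7 = 10.
At this profile no one gains by cutting their contribution: any cut drops the total below 70, the project is cancelled, contributions are refunded, and the deviator ends with 36, which is less than 36 − 10 + 44 = 70. Contributing more than 10 just wastes the excess. So contributing exactly 10 is a best response.
Each player's payoff: 36 − 10 + 44 = 70.

70 hours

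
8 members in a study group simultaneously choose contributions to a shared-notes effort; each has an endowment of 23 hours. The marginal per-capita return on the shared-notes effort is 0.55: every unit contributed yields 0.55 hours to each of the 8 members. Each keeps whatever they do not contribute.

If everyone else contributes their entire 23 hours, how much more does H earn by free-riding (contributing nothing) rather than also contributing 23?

10.35 hours

Switching from a contribution of 23 to 0 lets H keep an extra 23 hours, but lowers the shared-notes effort by 23, which costs H their own share of that drop: 0.55 × 23 = 12.65.
Net gain = 23 − 12.65 = 10.35. The private return per contributed unit (0.55) is below 1, so free-riding is indeed the best response regardless of what the others do.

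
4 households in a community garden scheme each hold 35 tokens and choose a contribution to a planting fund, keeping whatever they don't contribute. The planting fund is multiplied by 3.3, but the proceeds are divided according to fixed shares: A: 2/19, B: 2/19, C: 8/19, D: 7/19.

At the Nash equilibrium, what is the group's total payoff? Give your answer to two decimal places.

301.00 tokens

Each unit j contributes comes back to j as 3.3 × (j's share), so j prefers to contribute only if that share exceeds 1/3.3 = 0.3030; otherwise keeping the unit dominates.
The shares above 0.3030 belong to C and D, contributing 35 each; the remaining 2 contribute 0. Total contributed: 70.
The planting fund pays out 3.3 × 70 = 231.00 in total (split across the unequal shares, but the aggregate is all that matters for the group sum).
The 2 free-riders keep 35 each, adding 70. Group total = 70 + 231.00 = 301.00.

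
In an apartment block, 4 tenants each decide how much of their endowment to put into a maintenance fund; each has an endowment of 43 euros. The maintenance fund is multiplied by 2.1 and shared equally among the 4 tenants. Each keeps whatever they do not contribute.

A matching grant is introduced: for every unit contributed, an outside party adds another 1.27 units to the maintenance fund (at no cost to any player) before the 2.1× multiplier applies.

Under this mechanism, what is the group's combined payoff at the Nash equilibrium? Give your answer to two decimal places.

819.92 euros

Under the mechanism each unit contributed yields 2.1 × 2.27 / 4 = 1.1918 back to its contributor per unit of net cost, which exceeds 1, making full contribution the dominant choice for everyone.
At the Nash equilibrium everyone contributes 43. Group total payoff = 2.1 × 2.27 × 172 = 819.92.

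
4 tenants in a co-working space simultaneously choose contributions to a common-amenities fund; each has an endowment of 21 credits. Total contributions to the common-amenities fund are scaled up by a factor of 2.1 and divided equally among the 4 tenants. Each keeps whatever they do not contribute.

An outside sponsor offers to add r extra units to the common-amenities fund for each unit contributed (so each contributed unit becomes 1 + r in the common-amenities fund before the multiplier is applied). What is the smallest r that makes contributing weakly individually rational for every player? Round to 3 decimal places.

0.905

With matching at rate r, one contributed unit becomes (1 + r) in the common-amenities fund and returns 2.1 × (1 + r) / 4 to the contributor.
Setting this equal to 1: 1 + r = 4/2.1 = 1.9048.
So the minimum matching rate is r = 1.9048 − 1 = 0.905.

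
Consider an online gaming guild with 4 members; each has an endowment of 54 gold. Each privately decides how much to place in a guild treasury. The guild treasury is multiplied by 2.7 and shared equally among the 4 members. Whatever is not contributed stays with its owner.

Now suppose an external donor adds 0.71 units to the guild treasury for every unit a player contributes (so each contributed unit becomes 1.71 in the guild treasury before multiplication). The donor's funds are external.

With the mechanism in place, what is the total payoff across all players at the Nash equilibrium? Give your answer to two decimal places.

997.27 gold

The effective private return per unit is now 2.7 × 1.71 / 4 = 1.1543 > 1, so every player's dominant strategy flips to full contribution.
At the Nash equilibrium everyone contributes 54. Group total payoff = 2.7 × 1.71 × 216 = 997.27.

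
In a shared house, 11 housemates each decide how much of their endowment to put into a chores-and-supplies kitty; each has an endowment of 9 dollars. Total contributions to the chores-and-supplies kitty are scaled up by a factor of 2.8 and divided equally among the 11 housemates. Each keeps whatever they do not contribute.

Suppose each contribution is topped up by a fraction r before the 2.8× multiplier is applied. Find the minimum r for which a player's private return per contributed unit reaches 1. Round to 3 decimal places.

With matching at rate r, one contributed unit becomes (1 + r) in the chores-and-supplies kitty and returns 2.8 × (1 + r) / 11 to the contributor.
Setting this equal to 1: 1 + r = 11/2.8 = 3.9286.
So the minimum matching rate is r = 3.9286 − 1 = 2.929.

2.929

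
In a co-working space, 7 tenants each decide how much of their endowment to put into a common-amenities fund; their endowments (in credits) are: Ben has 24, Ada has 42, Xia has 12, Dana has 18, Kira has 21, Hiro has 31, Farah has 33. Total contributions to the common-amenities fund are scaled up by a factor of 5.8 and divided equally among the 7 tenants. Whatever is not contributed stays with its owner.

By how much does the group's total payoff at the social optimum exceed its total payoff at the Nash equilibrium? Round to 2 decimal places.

868.80 credits

The private return per contributed unit is 5.8/7 = 0.8286 < 1 for every player regardless of endowment, so the Nash equilibrium is zero contribution and the group total is Σ E_j = 24 + 42 + 12 + 18 + 21 + 31 + 33 = 181.
Each contributed unit returns 5.800 to the group, so the social optimum is full contribution by everyone: group total = 5.800 × 181 = 1049.80.
Efficiency loss = (5.800 − 1) × 181 = 868.80.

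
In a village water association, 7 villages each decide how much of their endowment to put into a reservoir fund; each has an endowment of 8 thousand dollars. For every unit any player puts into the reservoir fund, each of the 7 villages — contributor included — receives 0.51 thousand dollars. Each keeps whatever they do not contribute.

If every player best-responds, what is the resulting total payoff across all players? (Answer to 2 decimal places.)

56.00 thousand dollars

The private return per contributed unit is 0.51 < 1, so contributing 0 is dominant for every player. At the Nash equilibrium everyone keeps their 8, and the group total is 7 × 8 = 56.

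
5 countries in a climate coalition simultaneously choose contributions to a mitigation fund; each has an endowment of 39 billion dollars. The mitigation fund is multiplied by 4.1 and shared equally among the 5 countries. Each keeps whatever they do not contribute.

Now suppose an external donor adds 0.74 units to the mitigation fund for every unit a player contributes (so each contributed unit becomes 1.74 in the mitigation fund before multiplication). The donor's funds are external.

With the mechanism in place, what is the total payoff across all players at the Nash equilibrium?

1391.13 billion dollars

Under the mechanism each unit contributed yields 4.1 × 1.74 / 5 = 1.4268 back to its contributor per unit of net cost, which exceeds 1, making full contribution the dominant choice for everyone.
So the Nash equilibrium is full contribution by all 5; the group earns 4.1 × 1.74 × 195 = 1391.13.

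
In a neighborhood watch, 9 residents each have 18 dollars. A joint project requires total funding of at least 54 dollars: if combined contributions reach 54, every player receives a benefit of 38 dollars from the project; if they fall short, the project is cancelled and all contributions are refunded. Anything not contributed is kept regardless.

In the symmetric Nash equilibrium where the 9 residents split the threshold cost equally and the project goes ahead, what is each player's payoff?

50 dollars

Equal share of the threshold: 54/9 = 6.
At this profile no one gains by cutting their contribution: any cut drops the total below 54, the project is cancelled, contributions are refunded, and the deviator ends with 18, which is less than 18 − 6 + 38 = 50. Contributing more than 6 just wastes the excess. So contributing exactly 6 is a best response.
Each player's payoff: 18 − 6 + 38 = 50.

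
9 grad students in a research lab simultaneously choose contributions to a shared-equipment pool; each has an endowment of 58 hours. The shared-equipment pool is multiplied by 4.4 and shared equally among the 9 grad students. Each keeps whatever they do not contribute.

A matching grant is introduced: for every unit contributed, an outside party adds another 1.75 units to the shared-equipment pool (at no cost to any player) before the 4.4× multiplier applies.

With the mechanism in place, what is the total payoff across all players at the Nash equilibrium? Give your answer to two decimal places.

Under the mechanism each unit contributed yields 4.4 × 2.75 / 9 = 1.3444 back to its contributor per unit of net cost, which exceeds 1, making full contribution the dominant choice for everyone.
At the Nash equilibrium everyone contributes 58. Group total payoff = 4.4 × 2.75 × 522 = 6316.20.

6316.20 hours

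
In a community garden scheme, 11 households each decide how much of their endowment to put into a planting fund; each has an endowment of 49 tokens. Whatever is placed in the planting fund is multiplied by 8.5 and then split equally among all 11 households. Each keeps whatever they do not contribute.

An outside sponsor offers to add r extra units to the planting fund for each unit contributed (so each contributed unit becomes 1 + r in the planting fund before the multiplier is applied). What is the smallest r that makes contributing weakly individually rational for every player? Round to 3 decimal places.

With matching at rate r, one contributed unit becomes (1 + r) in the planting fund and returns 8.5 × (1 + r) / 11 to the contributor.
Setting this equal to 1: 1 + r = 11/8.5 = 1.2941.
So the minimum matching rate is r = 1.2941 − 1 = 0.294.

0.294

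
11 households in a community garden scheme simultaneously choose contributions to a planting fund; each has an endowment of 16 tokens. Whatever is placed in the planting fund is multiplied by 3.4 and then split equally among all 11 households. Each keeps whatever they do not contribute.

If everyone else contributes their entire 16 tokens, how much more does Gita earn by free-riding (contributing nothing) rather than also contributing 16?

Switching from a contribution of 16 to 0 lets Gita keep an extra 16 tokens, but lowers the planting fund by 16, which costs Gita their own share of that drop: 3.4/11 × 16 = 4.95.
Net gain = 16 − 4.95 = 11.05. The private return per contributed unit (0.3091) is below 1, so free-riding is indeed the best response regardless of what the others do.

11.05 tokens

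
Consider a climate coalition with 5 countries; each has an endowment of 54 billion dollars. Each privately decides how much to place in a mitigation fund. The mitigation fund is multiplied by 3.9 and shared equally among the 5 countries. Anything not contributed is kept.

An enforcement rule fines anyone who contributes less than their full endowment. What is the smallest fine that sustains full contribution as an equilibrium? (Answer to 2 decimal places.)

11.88 billion dollars

Given the others contribute fully, the best deviation is to contribute 0 (any partial contribution still incurs the fine and gives up units whose private return 0.7800 is below 1).
Deviating from 54 to 0 saves 54 billion dollars but forfeits the deviator's share of the drop in the mitigation fund: 3.9/5 × 54 = 42.12.
So the deviation gain is 54 − 42.12 = 11.88, and the fine must be at least 11.88 billion dollars to wipe it out.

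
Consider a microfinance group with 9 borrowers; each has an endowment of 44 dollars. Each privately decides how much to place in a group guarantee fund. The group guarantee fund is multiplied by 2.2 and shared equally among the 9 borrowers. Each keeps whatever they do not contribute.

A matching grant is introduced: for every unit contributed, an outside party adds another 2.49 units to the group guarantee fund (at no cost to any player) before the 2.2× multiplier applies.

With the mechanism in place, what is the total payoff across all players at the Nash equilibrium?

The effective private return is 2.2 × 3.49 / 9 = 0.8531, which is still under 1, so the mechanism doesn't change anyone's dominant strategy: zero contribution.
Everyone keeps their endowment and the group total is 9 × 44 = 396.

396.00 dollars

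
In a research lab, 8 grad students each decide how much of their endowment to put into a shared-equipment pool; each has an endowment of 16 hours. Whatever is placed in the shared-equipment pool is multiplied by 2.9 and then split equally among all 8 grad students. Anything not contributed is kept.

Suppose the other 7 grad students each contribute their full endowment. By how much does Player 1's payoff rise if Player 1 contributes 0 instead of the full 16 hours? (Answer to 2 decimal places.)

Switching from a contribution of 16 to 0 lets Player 1 keep an extra 16 hours, but lowers the shared-equipment pool by 16, which costs Player 1 their own share of that drop: 2.9/8 × 16 = 5.80.
Net gain = 16 − 5.80 = 10.20. The private return per contributed unit (0.3625) is below 1, so free-riding is indeed the best response regardless of what the others do.

10.20 hours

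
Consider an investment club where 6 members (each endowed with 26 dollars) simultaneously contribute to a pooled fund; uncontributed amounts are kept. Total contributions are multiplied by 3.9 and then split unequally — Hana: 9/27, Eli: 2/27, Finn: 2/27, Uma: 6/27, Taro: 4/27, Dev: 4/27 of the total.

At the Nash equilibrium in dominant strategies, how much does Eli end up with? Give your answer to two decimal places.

33.51 dollars

Each unit j contributes comes back to j as 3.9 × (j's share), so j prefers to contribute only if that share exceeds 1/3.9 = 0.2564; otherwise keeping the unit dominates.
The only share above 0.2564 is Hana's 9/27, contributing 26; the remaining 5 contribute 0. Total contributed: 26.
Eli keeps 26 and receives 3.9 × 26 × 2/27 = 7.51 from the pooled fund, for a payoff of 33.51.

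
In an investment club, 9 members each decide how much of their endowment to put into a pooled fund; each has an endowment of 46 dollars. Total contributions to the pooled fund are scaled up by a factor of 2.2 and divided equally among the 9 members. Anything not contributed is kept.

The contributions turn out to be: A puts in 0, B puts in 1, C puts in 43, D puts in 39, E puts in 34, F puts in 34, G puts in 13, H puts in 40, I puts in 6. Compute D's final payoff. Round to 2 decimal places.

58.33 dollars

Total contributed: 0 + 1 + 43 + 39 + 34 + 34 + 13 + 40 + 6 = 210.
Each receives 2.2 × 210 / 9 = 51.33 from the pooled fund.
D keeps 46 − 39 = 7, so D's payoff is 7 + 51.33 = 58.33.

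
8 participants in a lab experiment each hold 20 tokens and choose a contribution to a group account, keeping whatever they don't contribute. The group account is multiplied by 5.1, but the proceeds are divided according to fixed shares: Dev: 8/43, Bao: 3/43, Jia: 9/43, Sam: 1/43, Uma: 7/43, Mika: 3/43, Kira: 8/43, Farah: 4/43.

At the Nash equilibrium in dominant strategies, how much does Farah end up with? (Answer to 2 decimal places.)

29.49 tokens

A player with share s gets back 5.1·s per unit contributed, so full contribution is dominant for anyone with s > 1/5.1 = 0.1961 and zero contribution is dominant for anyone below.
Only Jia (9/43) clears that bar, contributing 20; the remaining 7 contribute 0. Total contributed: 20.
Farah keeps 20 and receives 5.1 × 20 × 4/43 = 9.49 from the group account, for a payoff of 29.49.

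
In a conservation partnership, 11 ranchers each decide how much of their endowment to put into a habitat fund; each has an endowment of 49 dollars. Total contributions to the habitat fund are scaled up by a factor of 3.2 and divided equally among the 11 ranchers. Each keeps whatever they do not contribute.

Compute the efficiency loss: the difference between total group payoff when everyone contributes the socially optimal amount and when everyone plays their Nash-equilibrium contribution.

Each contributed unit returns 3.2/11 = 0.2909 to its contributor — below 1 — so contributing 0 is dominant for every player. At the Nash equilibrium everyone keeps their 49, and the group total is 11 × 49 = 539.
Each contributed unit returns 3.200 to the group as a whole (0.2909 to each of 11 players), which exceeds 1, so the social optimum is full contribution: group total = 3.200 × 539 = 1724.80.
Efficiency loss = 1724.80 − 539 = 1185.80.

1185.80 dollars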